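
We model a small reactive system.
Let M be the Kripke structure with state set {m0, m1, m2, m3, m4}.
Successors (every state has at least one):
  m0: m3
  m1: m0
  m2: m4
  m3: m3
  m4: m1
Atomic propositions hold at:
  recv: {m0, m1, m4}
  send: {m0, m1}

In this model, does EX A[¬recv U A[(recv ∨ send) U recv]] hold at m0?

No

Sat(¬recv) = {m2, m3}
Sat(recv ∨ send) = {m0, m1, m4}
A[(recv ∨ send) U recv]: least fixpoint, start Z0 = Sat(recv) = {m0, m1, m4}, add states in Sat(recv ∨ send) with every successor in Z. Already a fixed point.
Sat(A[(recv ∨ send) U recv]) = {m0, m1, m4}
A[¬recv U A[(recv ∨ send) U recv]]: least fixpoint, start Z0 = Sat(A[(recv ∨ send) U recv]) = {m0, m1, m4}, add states in Sat(¬recv) with every successor in Z. Z1 = {m0, m1, m2, m4}; fixed.
Sat(A[¬recv U A[(recv ∨ send) U recv]]) = {m0, m1, m2, m4}
Sat(EX A[¬recv U A[(recv ∨ send) U recv]]) = {s : some successor in {m0, m1, m2, m4}} = {m1, m2, m4}
m0 ∉ Sat(EX A[¬recv U A[(recv ∨ send) U recv]]) = {m1, m2, m4}, so the formula does not hold at m0.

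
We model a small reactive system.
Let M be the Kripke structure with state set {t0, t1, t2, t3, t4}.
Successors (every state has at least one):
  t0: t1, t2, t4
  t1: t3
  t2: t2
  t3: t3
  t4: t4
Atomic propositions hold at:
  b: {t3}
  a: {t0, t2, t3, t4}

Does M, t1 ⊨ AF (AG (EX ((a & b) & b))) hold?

Sat(a & b) = {t3}
Sat((a & b) & b) = {t3}
Sat(EX ((a & b) & b)) = {s : some successor in {t3}} = {t1, t3}
AG (EX ((a & b) & b)): greatest fixpoint, start Z0 = {t1, t3}, keep only states in Sat with every successor in Z. Already a fixed point.
Sat(AG (EX ((a & b) & b))) = {t1, t3}
AF (AG (EX ((a & b) & b))): least fixpoint, start Z0 = {t1, t3}, add states with every successor in Z. Already a fixed point.
Sat(AF (AG (EX ((a & b) & b)))) = {t1, t3}
t1 ∈ Sat(AF (AG (EX ((a & b) & b)))) = {t1, t3}, so the formula holds at t1.

Yes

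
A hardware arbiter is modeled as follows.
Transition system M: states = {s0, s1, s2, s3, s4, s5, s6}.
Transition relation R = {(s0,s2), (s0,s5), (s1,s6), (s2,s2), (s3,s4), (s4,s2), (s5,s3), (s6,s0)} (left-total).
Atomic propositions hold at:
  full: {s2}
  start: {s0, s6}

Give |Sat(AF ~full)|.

6

Sat(~full) = {s0, s1, s3, s4, s5, s6}
AF ~full: least fixpoint, start Z0 = {s0, s1, s3, s4, s5, s6}, add states with every successor in Z. Already a fixed point.
Sat(AF ~full) = {s0, s1, s3, s4, s5, s6}
|Sat(AF ~full)| = |{s0, s1, s3, s4, s5, s6}| = 6.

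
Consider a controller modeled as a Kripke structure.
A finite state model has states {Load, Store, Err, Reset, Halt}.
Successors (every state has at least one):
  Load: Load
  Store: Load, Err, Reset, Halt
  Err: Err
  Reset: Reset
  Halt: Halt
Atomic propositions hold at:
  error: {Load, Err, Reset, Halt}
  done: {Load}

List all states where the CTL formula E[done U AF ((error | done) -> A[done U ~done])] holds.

Sat(error | done) = {Load, Err, Reset, Halt}
Sat(~done) = {Store, Err, Reset, Halt}
A[done U ~done]: least fixpoint, start Z0 = Sat(~done) = {Store, Err, Reset, Halt}, add states in Sat(done) with every successor in Z. Already a fixed point.
Sat(A[done U ~done]) = {Store, Err, Reset, Halt}
Sat((error | done) -> A[done U ~done]) = {Store, Err, Reset, Halt}
AF ((error | done) -> A[done U ~done]): least fixpoint, start Z0 = {Store, Err, Reset, Halt}, add states with every successor in Z. Already a fixed point.
Sat(AF ((error | done) -> A[done U ~done])) = {Store, Err, Reset, Halt}
E[done U AF ((error | done) -> A[done U ~done])]: least fixpoint, start Z0 = Sat(AF ((error | done) -> A[done U ~done])) = {Store, Err, Reset, Halt}, add states in Sat(done) with some successor in Z. Already a fixed point.
Sat(E[done U AF ((error | done) -> A[done U ~done])]) = {Store, Err, Reset, Halt}

{Store, Err, Reset, Halt}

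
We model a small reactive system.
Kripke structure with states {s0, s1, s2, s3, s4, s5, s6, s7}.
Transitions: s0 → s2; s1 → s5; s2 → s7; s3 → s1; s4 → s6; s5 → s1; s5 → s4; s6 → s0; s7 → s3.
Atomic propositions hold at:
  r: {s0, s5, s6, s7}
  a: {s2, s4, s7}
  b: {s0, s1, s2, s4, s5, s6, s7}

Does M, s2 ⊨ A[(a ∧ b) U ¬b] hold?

Sat(a ∧ b) = {s2, s4, s7}
Sat(¬b) = {s3}
A[(a ∧ b) U ¬b]: least fixpoint, start Z0 = Sat(¬b) = {s3}, add states in Sat(a ∧ b) with every successor in Z. Z1 = {s3, s7}; Z2 = {s2, s3, s7}; fixed.
Sat(A[(a ∧ b) U ¬b]) = {s2, s3, s7}
s2 ∈ Sat(A[(a ∧ b) U ¬b]) = {s2, s3, s7}, so the formula holds at s2.

Yes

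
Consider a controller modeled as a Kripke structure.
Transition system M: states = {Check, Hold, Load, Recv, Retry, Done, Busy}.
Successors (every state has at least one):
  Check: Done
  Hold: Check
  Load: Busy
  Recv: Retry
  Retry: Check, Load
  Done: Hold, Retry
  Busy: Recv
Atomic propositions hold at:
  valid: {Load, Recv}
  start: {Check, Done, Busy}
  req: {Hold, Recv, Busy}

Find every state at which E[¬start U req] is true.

{Hold, Load, Recv, Retry, Busy}

Sat(¬start) = {Hold, Load, Recv, Retry}
E[¬start U req]: least fixpoint, start Z0 = Sat(req) = {Hold, Recv, Busy}, add states in Sat(¬start) with some successor in Z. Z1 = {Hold, Load, Recv, Busy}; Z2 = {Hold, Load, Recv, Retry, Busy}; fixed.
Sat(E[¬start U req]) = {Hold, Load, Recv, Retry, Busy}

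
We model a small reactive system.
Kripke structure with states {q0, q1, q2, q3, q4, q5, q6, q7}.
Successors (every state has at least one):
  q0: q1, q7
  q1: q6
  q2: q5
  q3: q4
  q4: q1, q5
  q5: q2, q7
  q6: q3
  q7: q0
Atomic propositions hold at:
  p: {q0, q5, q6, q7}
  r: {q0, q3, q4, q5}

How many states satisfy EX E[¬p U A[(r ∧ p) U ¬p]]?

Sat(¬p) = {q1, q2, q3, q4}
Sat(r ∧ p) = {q0, q5}
A[(r ∧ p) U ¬p]: least fixpoint, start Z0 = Sat(¬p) = {q1, q2, q3, q4}, add states in Sat(r ∧ p) with every successor in Z. Already a fixed point.
Sat(A[(r ∧ p) U ¬p]) = {q1, q2, q3, q4}
E[¬p U A[(r ∧ p) U ¬p]]: least fixpoint, start Z0 = Sat(A[(r ∧ p) U ¬p]) = {q1, q2, q3, q4}, add states in Sat(¬p) with some successor in Z. Already a fixed point.
Sat(E[¬p U A[(r ∧ p) U ¬p]]) = {q1, q2, q3, q4}
Sat(EX E[¬p U A[(r ∧ p) U ¬p]]) = {s : some successor in {q1, q2, q3, q4}} = {q0, q3, q4, q5, q6}
|Sat(EX E[¬p U A[(r ∧ p) U ¬p]])| = |{q0, q3, q4, q5, q6}| = 5.

5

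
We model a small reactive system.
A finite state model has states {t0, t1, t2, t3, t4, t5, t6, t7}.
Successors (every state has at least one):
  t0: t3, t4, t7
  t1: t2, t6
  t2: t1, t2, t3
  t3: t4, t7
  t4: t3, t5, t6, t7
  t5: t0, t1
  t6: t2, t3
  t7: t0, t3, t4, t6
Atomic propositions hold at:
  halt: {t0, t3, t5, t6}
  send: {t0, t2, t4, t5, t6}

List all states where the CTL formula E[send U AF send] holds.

AF send: least fixpoint, start Z0 = {t0, t2, t4, t5, t6}, add states with every successor in Z. Z1 = {t0, t1, t2, t4, t5, t6}; fixed.
Sat(AF send) = {t0, t1, t2, t4, t5, t6}
E[send U AF send]: least fixpoint, start Z0 = Sat(AF send) = {t0, t1, t2, t4, t5, t6}, add states in Sat(send) with some successor in Z. Already a fixed point.
Sat(E[send U AF send]) = {t0, t1, t2, t4, t5, t6}

{t0, t1, t2, t4, t5, t6}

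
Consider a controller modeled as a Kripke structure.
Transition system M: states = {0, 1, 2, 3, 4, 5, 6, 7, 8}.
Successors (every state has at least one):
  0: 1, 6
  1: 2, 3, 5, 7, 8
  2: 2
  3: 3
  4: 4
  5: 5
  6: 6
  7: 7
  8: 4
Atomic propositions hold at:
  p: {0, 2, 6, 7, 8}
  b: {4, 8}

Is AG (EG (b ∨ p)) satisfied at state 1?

No

Sat(b ∨ p) = {0, 2, 4, 6, 7, 8}
EG (b ∨ p): greatest fixpoint, start Z0 = {0, 2, 4, 6, 7, 8}, keep only states in Sat with some successor in Z. Already a fixed point.
Sat(EG (b ∨ p)) = {0, 2, 4, 6, 7, 8}
AG (EG (b ∨ p)): greatest fixpoint, start Z0 = {0, 2, 4, 6, 7, 8}, keep only states in Sat with every successor in Z. Z1 = {2, 4, 6, 7, 8}; fixed.
Sat(AG (EG (b ∨ p))) = {2, 4, 6, 7, 8}
1 ∉ Sat(AG (EG (b ∨ p))) = {2, 4, 6, 7, 8}, so the formula does not hold at 1.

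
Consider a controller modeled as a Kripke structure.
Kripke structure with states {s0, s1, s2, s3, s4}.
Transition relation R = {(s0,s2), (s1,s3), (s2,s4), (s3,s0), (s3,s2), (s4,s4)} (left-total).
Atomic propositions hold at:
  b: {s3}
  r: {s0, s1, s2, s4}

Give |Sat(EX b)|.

1

Sat(EX b) = {s : some successor in {s3}} = {s1}
|Sat(EX b)| = |{s1}| = 1.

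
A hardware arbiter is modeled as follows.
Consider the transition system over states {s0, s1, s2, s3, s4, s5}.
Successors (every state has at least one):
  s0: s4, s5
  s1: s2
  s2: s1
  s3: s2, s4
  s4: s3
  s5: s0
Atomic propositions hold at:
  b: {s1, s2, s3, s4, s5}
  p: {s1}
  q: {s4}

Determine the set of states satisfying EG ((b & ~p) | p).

{s1, s2, s3, s4}

Sat(~p) = {s0, s2, s3, s4, s5}
Sat(b & ~p) = {s2, s3, s4, s5}
Sat((b & ~p) | p) = {s1, s2, s3, s4, s5}
EG ((b & ~p) | p): greatest fixpoint, start Z0 = {s1, s2, s3, s4, s5}, keep only states in Sat with some successor in Z. Z1 = {s1, s2, s3, s4}; fixed.
Sat(EG ((b & ~p) | p)) = {s1, s2, s3, s4}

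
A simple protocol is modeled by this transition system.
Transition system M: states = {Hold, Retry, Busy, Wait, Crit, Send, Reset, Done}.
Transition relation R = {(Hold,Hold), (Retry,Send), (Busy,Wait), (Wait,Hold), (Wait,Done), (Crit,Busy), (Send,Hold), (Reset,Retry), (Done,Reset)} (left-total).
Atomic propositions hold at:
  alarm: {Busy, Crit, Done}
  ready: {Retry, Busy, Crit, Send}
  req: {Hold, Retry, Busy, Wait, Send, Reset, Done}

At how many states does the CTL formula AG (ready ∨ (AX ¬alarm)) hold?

Sat(¬alarm) = {Hold, Retry, Wait, Send, Reset}
Sat(AX ¬alarm) = {s : every successor in {Hold, Retry, Wait, Send, Reset}} = {Hold, Retry, Busy, Send, Reset, Done}
Sat(ready ∨ (AX ¬alarm)) = {Hold, Retry, Busy, Crit, Send, Reset, Done}
AG (ready ∨ (AX ¬alarm)): greatest fixpoint, start Z0 = {Hold, Retry, Busy, Crit, Send, Reset, Done}, keep only states in Sat with every successor in Z. Z1 = {Hold, Retry, Crit, Send, Reset, Done}; Z2 = {Hold, Retry, Send, Reset, Done}; fixed.
Sat(AG (ready ∨ (AX ¬alarm))) = {Hold, Retry, Send, Reset, Done}
|Sat(AG (ready ∨ (AX ¬alarm)))| = |{Hold, Retry, Send, Reset, Done}| = 5.

5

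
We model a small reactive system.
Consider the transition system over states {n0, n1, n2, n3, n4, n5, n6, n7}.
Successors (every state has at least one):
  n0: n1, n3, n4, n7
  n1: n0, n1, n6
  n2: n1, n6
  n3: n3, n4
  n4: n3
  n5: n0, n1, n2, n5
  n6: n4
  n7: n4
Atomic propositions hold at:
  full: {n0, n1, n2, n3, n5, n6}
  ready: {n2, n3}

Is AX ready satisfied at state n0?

Sat(AX ready) = {s : every successor in {n2, n3}} = {n4}
n0 ∉ Sat(AX ready) = {n4}, so the formula does not hold at n0.

No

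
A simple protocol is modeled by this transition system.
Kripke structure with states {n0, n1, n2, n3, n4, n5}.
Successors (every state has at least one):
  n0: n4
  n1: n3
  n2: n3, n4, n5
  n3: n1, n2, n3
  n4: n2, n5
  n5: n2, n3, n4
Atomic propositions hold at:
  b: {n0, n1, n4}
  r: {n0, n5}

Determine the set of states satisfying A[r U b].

{n0, n1, n4}

A[r U b]: least fixpoint, start Z0 = Sat(b) = {n0, n1, n4}, add states in Sat(r) with every successor in Z. Already a fixed point.
Sat(A[r U b]) = {n0, n1, n4}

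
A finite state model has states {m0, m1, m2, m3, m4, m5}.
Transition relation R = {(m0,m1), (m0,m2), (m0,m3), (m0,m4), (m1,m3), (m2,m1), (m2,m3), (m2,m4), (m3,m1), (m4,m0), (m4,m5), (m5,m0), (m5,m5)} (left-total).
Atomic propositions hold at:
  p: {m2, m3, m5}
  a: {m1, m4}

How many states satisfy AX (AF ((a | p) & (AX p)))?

Sat(a | p) = {m1, m2, m3, m4, m5}
Sat(AX p) = {s : every successor in {m2, m3, m5}} = {m1}
Sat((a | p) & (AX p)) = {m1}
AF ((a | p) & (AX p)): least fixpoint, start Z0 = {m1}, add states with every successor in Z. Z1 = {m1, m3}; fixed.
Sat(AF ((a | p) & (AX p))) = {m1, m3}
Sat(AX (AF ((a | p) & (AX p)))) = {s : every successor in {m1, m3}} = {m1, m3}
|Sat(AX (AF ((a | p) & (AX p))))| = |{m1, m3}| = 2.

2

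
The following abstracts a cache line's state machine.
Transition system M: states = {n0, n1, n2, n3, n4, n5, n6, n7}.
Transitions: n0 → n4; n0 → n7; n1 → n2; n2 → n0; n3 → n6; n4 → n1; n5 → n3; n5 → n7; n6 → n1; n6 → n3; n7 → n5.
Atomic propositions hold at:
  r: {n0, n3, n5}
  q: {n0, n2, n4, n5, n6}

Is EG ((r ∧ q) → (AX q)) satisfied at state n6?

Yes

Sat(r ∧ q) = {n0, n5}
Sat(AX q) = {s : every successor in {n0, n2, n4, n5, n6}} = {n1, n2, n3, n7}
Sat((r ∧ q) → (AX q)) = {n1, n2, n3, n4, n6, n7}
EG ((r ∧ q) → (AX q)): greatest fixpoint, start Z0 = {n1, n2, n3, n4, n6, n7}, keep only states in Sat with some successor in Z. Z1 = {n1, n3, n4, n6}; Z2 = {n3, n4, n6}; Z3 = {n3, n6}; fixed.
Sat(EG ((r ∧ q) → (AX q))) = {n3, n6}
n6 ∈ Sat(EG ((r ∧ q) → (AX q))) = {n3, n6}, so the formula holds at n6.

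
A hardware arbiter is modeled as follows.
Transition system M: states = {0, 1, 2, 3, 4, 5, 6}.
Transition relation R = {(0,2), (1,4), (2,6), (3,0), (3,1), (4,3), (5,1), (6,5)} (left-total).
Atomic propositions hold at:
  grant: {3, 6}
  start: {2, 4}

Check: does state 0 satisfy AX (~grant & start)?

Yes

Sat(~grant) = {0, 1, 2, 4, 5}
Sat(~grant & start) = {2, 4}
Sat(AX (~grant & start)) = {s : every successor in {2, 4}} = {0, 1}
0 ∈ Sat(AX (~grant & start)) = {0, 1}, so the formula holds at 0.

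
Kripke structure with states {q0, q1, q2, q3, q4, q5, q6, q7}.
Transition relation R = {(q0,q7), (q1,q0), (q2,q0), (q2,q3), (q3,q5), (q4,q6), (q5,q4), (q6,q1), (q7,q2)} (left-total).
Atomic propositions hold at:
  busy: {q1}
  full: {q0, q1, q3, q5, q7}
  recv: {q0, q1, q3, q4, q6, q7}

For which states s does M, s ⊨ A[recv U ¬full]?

Sat(¬full) = {q2, q4, q6}
A[recv U ¬full]: least fixpoint, start Z0 = Sat(¬full) = {q2, q4, q6}, add states in Sat(recv) with every successor in Z. Z1 = {q2, q4, q6, q7}; Z2 = {q0, q2, q4, q6, q7}; Z3 = {q0, q1, q2, q4, q6, q7}; fixed.
Sat(A[recv U ¬full]) = {q0, q1, q2, q4, q6, q7}

{q0, q1, q2, q4, q6, q7}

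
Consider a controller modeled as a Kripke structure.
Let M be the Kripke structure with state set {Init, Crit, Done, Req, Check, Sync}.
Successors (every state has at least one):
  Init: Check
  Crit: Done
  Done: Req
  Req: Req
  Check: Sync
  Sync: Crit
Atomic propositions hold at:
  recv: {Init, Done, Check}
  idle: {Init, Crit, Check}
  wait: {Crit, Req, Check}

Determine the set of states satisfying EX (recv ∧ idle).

{Init}

Sat(recv ∧ idle) = {Init, Check}
Sat(EX (recv ∧ idle)) = {s : some successor in {Init, Check}} = {Init}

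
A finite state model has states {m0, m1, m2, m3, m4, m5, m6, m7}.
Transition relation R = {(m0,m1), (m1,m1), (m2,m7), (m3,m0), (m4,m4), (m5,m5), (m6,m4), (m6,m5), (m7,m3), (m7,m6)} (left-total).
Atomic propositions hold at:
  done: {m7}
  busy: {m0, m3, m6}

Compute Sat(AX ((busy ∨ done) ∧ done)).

{m2}

Sat(busy ∨ done) = {m0, m3, m6, m7}
Sat((busy ∨ done) ∧ done) = {m7}
Sat(AX ((busy ∨ done) ∧ done)) = {s : every successor in {m7}} = {m2}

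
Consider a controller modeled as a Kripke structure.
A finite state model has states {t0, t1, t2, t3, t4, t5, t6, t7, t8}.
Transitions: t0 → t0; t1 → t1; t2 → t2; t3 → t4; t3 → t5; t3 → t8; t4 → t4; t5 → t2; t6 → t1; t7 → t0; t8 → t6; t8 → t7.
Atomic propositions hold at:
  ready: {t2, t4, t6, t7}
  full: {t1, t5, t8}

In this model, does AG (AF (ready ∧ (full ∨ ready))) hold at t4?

Sat(full ∨ ready) = {t1, t2, t4, t5, t6, t7, t8}
Sat(ready ∧ (full ∨ ready)) = {t2, t4, t6, t7}
AF (ready ∧ (full ∨ ready)): least fixpoint, start Z0 = {t2, t4, t6, t7}, add states with every successor in Z. Z1 = {t2, t4, t5, t6, t7, t8}; Z2 = {t2, t3, t4, t5, t6, t7, t8}; fixed.
Sat(AF (ready ∧ (full ∨ ready))) = {t2, t3, t4, t5, t6, t7, t8}
AG (AF (ready ∧ (full ∨ ready))): greatest fixpoint, start Z0 = {t2, t3, t4, t5, t6, t7, t8}, keep only states in Sat with every successor in Z. Z1 = {t2, t3, t4, t5, t8}; Z2 = {t2, t3, t4, t5}; Z3 = {t2, t4, t5}; fixed.
Sat(AG (AF (ready ∧ (full ∨ ready)))) = {t2, t4, t5}
t4 ∈ Sat(AG (AF (ready ∧ (full ∨ ready)))) = {t2, t4, t5}, so the formula holds at t4.

Yes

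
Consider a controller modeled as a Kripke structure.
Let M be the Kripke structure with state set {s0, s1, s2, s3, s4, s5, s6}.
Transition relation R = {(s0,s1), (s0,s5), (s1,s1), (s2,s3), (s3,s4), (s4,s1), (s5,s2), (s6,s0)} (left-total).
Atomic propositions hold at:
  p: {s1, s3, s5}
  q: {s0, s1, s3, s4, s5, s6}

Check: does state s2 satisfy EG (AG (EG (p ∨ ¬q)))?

No

Sat(¬q) = {s2}
Sat(p ∨ ¬q) = {s1, s2, s3, s5}
EG (p ∨ ¬q): greatest fixpoint, start Z0 = {s1, s2, s3, s5}, keep only states in Sat with some successor in Z. Z1 = {s1, s2, s5}; Z2 = {s1, s5}; Z3 = {s1}; fixed.
Sat(EG (p ∨ ¬q)) = {s1}
AG (EG (p ∨ ¬q)): greatest fixpoint, start Z0 = {s1}, keep only states in Sat with every successor in Z. Already a fixed point.
Sat(AG (EG (p ∨ ¬q))) = {s1}
EG (AG (EG (p ∨ ¬q))): greatest fixpoint, start Z0 = {s1}, keep only states in Sat with some successor in Z. Already a fixed point.
Sat(EG (AG (EG (p ∨ ¬q)))) = {s1}
s2 ∉ Sat(EG (AG (EG (p ∨ ¬q)))) = {s1}, so the formula does not hold at s2.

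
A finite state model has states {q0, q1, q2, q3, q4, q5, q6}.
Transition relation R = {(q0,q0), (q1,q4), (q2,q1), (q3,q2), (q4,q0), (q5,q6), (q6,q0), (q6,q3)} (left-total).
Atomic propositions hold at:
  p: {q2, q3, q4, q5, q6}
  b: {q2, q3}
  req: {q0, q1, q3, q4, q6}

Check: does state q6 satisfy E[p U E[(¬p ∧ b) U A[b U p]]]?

Yes

Sat(¬p) = {q0, q1}
Sat(¬p ∧ b) = ∅
A[b U p]: least fixpoint, start Z0 = Sat(p) = {q2, q3, q4, q5, q6}, add states in Sat(b) with every successor in Z. Already a fixed point.
Sat(A[b U p]) = {q2, q3, q4, q5, q6}
E[(¬p ∧ b) U A[b U p]]: least fixpoint, start Z0 = Sat(A[b U p]) = {q2, q3, q4, q5, q6}, add states in Sat(¬p ∧ b) with some successor in Z. Already a fixed point.
Sat(E[(¬p ∧ b) U A[b U p]]) = {q2, q3, q4, q5, q6}
E[p U E[(¬p ∧ b) U A[b U p]]]: least fixpoint, start Z0 = Sat(E[(¬p ∧ b) U A[b U p]]) = {q2, q3, q4, q5, q6}, add states in Sat(p) with some successor in Z. Already a fixed point.
Sat(E[p U E[(¬p ∧ b) U A[b U p]]]) = {q2, q3, q4, q5, q6}
q6 ∈ Sat(E[p U E[(¬p ∧ b) U A[b U p]]]) = {q2, q3, q4, q5, q6}, so the formula holds at q6.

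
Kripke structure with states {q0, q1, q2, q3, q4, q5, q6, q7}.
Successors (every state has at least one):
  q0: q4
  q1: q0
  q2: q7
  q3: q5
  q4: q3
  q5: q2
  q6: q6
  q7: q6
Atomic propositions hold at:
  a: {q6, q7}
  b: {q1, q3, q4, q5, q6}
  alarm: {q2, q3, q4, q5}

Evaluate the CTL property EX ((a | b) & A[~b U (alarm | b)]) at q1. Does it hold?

No

Sat(a | b) = {q1, q3, q4, q5, q6, q7}
Sat(~b) = {q0, q2, q7}
Sat(alarm | b) = {q1, q2, q3, q4, q5, q6}
A[~b U (alarm | b)]: least fixpoint, start Z0 = Sat((alarm | b)) = {q1, q2, q3, q4, q5, q6}, add states in Sat(~b) with every successor in Z. Z1 = {q0, q1, q2, q3, q4, q5, q6, q7}; fixed.
Sat(A[~b U (alarm | b)]) = {q0, q1, q2, q3, q4, q5, q6, q7}
Sat((a | b) & A[~b U (alarm | b)]) = {q1, q3, q4, q5, q6, q7}
Sat(EX ((a | b) & A[~b U (alarm | b)])) = {s : some successor in {q1, q3, q4, q5, q6, q7}} = {q0, q2, q3, q4, q6, q7}
q1 ∉ Sat(EX ((a | b) & A[~b U (alarm | b)])) = {q0, q2, q3, q4, q6, q7}, so the formula does not hold at q1.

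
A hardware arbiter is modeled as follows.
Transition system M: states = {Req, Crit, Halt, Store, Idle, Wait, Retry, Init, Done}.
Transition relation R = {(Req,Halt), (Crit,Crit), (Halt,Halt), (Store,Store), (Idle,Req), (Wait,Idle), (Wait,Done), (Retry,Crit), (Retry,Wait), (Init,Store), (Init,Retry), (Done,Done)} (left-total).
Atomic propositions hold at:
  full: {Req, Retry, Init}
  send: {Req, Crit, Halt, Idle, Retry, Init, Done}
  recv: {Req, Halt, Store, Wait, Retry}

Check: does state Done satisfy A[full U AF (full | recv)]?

No

Sat(full | recv) = {Req, Halt, Store, Wait, Retry, Init}
AF (full | recv): least fixpoint, start Z0 = {Req, Halt, Store, Wait, Retry, Init}, add states with every successor in Z. Z1 = {Req, Halt, Store, Idle, Wait, Retry, Init}; fixed.
Sat(AF (full | recv)) = {Req, Halt, Store, Idle, Wait, Retry, Init}
A[full U AF (full | recv)]: least fixpoint, start Z0 = Sat(AF (full | recv)) = {Req, Halt, Store, Idle, Wait, Retry, Init}, add states in Sat(full) with every successor in Z. Already a fixed point.
Sat(A[full U AF (full | recv)]) = {Req, Halt, Store, Idle, Wait, Retry, Init}
Done ∉ Sat(A[full U AF (full | recv)]) = {Req, Halt, Store, Idle, Wait, Retry, Init}, so the formula does not hold at Done.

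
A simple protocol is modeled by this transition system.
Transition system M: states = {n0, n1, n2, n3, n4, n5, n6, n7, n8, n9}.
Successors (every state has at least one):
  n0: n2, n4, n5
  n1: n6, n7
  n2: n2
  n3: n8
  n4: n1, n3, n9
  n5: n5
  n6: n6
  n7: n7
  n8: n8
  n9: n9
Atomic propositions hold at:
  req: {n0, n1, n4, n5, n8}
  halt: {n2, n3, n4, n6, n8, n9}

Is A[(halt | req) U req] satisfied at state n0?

Sat(halt | req) = {n0, n1, n2, n3, n4, n5, n6, n8, n9}
A[(halt | req) U req]: least fixpoint, start Z0 = Sat(req) = {n0, n1, n4, n5, n8}, add states in Sat(halt | req) with every successor in Z. Z1 = {n0, n1, n3, n4, n5, n8}; fixed.
Sat(A[(halt | req) U req]) = {n0, n1, n3, n4, n5, n8}
n0 ∈ Sat(A[(halt | req) U req]) = {n0, n1, n3, n4, n5, n8}, so the formula holds at n0.

Yes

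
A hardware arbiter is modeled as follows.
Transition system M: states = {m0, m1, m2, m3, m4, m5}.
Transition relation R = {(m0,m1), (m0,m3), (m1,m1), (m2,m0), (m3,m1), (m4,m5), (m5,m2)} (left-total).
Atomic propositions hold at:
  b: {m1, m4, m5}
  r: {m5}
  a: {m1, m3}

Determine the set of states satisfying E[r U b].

{m1, m4, m5}

E[r U b]: least fixpoint, start Z0 = Sat(b) = {m1, m4, m5}, add states in Sat(r) with some successor in Z. Already a fixed point.
Sat(E[r U b]) = {m1, m4, m5}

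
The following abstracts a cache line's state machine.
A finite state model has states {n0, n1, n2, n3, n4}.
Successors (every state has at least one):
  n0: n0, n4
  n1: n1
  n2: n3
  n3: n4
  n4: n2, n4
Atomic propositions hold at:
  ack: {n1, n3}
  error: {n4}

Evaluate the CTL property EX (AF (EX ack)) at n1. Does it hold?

Yes

Sat(EX ack) = {s : some successor in {n1, n3}} = {n1, n2}
AF (EX ack): least fixpoint, start Z0 = {n1, n2}, add states with every successor in Z. Already a fixed point.
Sat(AF (EX ack)) = {n1, n2}
Sat(EX (AF (EX ack))) = {s : some successor in {n1, n2}} = {n1, n4}
n1 ∈ Sat(EX (AF (EX ack))) = {n1, n4}, so the formula holds at n1.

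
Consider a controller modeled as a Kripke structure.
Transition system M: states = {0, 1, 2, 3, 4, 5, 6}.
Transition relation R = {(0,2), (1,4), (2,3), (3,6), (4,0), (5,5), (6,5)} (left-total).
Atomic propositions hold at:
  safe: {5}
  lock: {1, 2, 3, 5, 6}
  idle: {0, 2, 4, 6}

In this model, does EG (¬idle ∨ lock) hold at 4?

No

Sat(¬idle) = {1, 3, 5}
Sat(¬idle ∨ lock) = {1, 2, 3, 5, 6}
EG (¬idle ∨ lock): greatest fixpoint, start Z0 = {1, 2, 3, 5, 6}, keep only states in Sat with some successor in Z. Z1 = {2, 3, 5, 6}; fixed.
Sat(EG (¬idle ∨ lock)) = {2, 3, 5, 6}
4 ∉ Sat(EG (¬idle ∨ lock)) = {2, 3, 5, 6}, so the formula does not hold at 4.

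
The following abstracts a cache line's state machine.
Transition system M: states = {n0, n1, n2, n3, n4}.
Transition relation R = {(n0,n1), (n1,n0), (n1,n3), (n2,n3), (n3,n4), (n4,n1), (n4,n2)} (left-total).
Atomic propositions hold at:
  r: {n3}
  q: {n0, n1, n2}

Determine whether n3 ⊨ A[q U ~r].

No

Sat(~r) = {n0, n1, n2, n4}
A[q U ~r]: least fixpoint, start Z0 = Sat(~r) = {n0, n1, n2, n4}, add states in Sat(q) with every successor in Z. Already a fixed point.
Sat(A[q U ~r]) = {n0, n1, n2, n4}
n3 ∉ Sat(A[q U ~r]) = {n0, n1, n2, n4}, so the formula does not hold at n3.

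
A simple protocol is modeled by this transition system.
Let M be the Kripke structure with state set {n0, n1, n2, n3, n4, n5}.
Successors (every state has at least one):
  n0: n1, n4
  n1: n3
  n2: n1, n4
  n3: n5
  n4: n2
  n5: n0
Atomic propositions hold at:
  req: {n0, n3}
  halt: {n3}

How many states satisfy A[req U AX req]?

Sat(AX req) = {s : every successor in {n0, n3}} = {n1, n5}
A[req U AX req]: least fixpoint, start Z0 = Sat(AX req) = {n1, n5}, add states in Sat(req) with every successor in Z. Z1 = {n1, n3, n5}; fixed.
Sat(A[req U AX req]) = {n1, n3, n5}
|Sat(A[req U AX req])| = |{n1, n3, n5}| = 3.

3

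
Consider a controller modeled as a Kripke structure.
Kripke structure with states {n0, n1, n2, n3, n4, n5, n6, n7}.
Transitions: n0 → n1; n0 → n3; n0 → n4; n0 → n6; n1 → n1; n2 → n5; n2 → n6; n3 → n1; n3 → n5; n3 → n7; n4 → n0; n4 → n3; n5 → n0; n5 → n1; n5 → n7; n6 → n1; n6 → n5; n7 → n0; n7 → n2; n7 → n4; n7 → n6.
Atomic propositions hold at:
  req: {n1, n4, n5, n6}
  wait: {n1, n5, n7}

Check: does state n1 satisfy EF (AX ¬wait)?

No

Sat(¬wait) = {n0, n2, n3, n4, n6}
Sat(AX ¬wait) = {s : every successor in {n0, n2, n3, n4, n6}} = {n4, n7}
EF (AX ¬wait): least fixpoint, start Z0 = {n4, n7}, add states with some successor in Z. Z1 = {n0, n3, n4, n5, n7}; Z2 = {n0, n2, n3, n4, n5, n6, n7}; fixed.
Sat(EF (AX ¬wait)) = {n0, n2, n3, n4, n5, n6, n7}
n1 ∉ Sat(EF (AX ¬wait)) = {n0, n2, n3, n4, n5, n6, n7}, so the formula does not hold at n1.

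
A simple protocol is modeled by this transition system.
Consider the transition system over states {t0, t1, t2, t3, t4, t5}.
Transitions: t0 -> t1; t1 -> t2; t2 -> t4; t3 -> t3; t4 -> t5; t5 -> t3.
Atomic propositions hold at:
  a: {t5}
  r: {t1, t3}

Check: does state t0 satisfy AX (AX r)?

Sat(AX r) = {s : every successor in {t1, t3}} = {t0, t3, t5}
Sat(AX (AX r)) = {s : every successor in {t0, t3, t5}} = {t3, t4, t5}
t0 ∉ Sat(AX (AX r)) = {t3, t4, t5}, so the formula does not hold at t0.

No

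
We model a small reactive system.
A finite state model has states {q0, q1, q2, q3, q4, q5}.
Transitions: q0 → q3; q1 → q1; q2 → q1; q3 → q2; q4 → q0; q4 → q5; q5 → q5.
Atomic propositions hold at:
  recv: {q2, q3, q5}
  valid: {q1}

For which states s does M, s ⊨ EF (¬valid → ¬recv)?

Sat(¬valid) = {q0, q2, q3, q4, q5}
Sat(¬recv) = {q0, q1, q4}
Sat(¬valid → ¬recv) = {q0, q1, q4}
EF (¬valid → ¬recv): least fixpoint, start Z0 = {q0, q1, q4}, add states with some successor in Z. Z1 = {q0, q1, q2, q4}; Z2 = {q0, q1, q2, q3, q4}; fixed.
Sat(EF (¬valid → ¬recv)) = {q0, q1, q2, q3, q4}

{q0, q1, q2, q3, q4}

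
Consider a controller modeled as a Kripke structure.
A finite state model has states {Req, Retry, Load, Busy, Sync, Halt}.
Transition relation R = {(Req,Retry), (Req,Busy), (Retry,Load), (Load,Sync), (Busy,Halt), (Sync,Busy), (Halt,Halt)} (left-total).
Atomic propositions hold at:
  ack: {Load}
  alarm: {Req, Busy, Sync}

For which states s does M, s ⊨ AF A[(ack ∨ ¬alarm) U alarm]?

Sat(¬alarm) = {Retry, Load, Halt}
Sat(ack ∨ ¬alarm) = {Retry, Load, Halt}
A[(ack ∨ ¬alarm) U alarm]: least fixpoint, start Z0 = Sat(alarm) = {Req, Busy, Sync}, add states in Sat(ack ∨ ¬alarm) with every successor in Z. Z1 = {Req, Load, Busy, Sync}; Z2 = {Req, Retry, Load, Busy, Sync}; fixed.
Sat(A[(ack ∨ ¬alarm) U alarm]) = {Req, Retry, Load, Busy, Sync}
AF A[(ack ∨ ¬alarm) U alarm]: least fixpoint, start Z0 = {Req, Retry, Load, Busy, Sync}, add states with every successor in Z. Already a fixed point.
Sat(AF A[(ack ∨ ¬alarm) U alarm]) = {Req, Retry, Load, Busy, Sync}

{Req, Retry, Load, Busy, Sync}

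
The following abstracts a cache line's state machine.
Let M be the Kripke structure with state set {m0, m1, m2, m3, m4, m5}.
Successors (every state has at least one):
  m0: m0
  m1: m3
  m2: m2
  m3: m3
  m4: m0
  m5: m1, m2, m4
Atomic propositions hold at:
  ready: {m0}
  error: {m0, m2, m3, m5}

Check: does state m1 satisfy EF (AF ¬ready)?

Sat(¬ready) = {m1, m2, m3, m4, m5}
AF ¬ready: least fixpoint, start Z0 = {m1, m2, m3, m4, m5}, add states with every successor in Z. Already a fixed point.
Sat(AF ¬ready) = {m1, m2, m3, m4, m5}
EF (AF ¬ready): least fixpoint, start Z0 = {m1, m2, m3, m4, m5}, add states with some successor in Z. Already a fixed point.
Sat(EF (AF ¬ready)) = {m1, m2, m3, m4, m5}
m1 ∈ Sat(EF (AF ¬ready)) = {m1, m2, m3, m4, m5}, so the formula holds at m1.

Yes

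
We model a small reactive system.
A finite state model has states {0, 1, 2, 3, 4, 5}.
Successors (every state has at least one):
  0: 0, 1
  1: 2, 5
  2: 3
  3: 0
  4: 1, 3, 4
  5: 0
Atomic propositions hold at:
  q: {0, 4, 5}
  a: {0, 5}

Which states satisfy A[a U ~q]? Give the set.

{1, 2, 3}

Sat(~q) = {1, 2, 3}
A[a U ~q]: least fixpoint, start Z0 = Sat(~q) = {1, 2, 3}, add states in Sat(a) with every successor in Z. Already a fixed point.
Sat(A[a U ~q]) = {1, 2, 3}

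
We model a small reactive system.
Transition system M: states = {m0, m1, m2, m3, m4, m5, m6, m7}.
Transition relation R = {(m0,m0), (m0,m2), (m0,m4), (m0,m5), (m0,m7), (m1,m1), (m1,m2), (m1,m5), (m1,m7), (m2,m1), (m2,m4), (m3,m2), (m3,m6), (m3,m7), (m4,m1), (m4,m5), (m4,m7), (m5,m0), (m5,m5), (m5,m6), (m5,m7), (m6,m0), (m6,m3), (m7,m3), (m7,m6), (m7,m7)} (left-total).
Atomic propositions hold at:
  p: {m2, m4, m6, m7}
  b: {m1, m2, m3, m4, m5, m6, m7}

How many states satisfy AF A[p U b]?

A[p U b]: least fixpoint, start Z0 = Sat(b) = {m1, m2, m3, m4, m5, m6, m7}, add states in Sat(p) with every successor in Z. Already a fixed point.
Sat(A[p U b]) = {m1, m2, m3, m4, m5, m6, m7}
AF A[p U b]: least fixpoint, start Z0 = {m1, m2, m3, m4, m5, m6, m7}, add states with every successor in Z. Already a fixed point.
Sat(AF A[p U b]) = {m1, m2, m3, m4, m5, m6, m7}
|Sat(AF A[p U b])| = |{m1, m2, m3, m4, m5, m6, m7}| = 7.

7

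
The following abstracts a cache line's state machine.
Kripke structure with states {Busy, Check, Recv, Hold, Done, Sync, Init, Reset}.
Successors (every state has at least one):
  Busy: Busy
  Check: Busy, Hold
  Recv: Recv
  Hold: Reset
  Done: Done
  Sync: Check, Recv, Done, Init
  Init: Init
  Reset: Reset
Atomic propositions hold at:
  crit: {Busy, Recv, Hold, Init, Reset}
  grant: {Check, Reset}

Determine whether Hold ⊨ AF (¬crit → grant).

Yes

Sat(¬crit) = {Check, Done, Sync}
Sat(¬crit → grant) = {Busy, Check, Recv, Hold, Init, Reset}
AF (¬crit → grant): least fixpoint, start Z0 = {Busy, Check, Recv, Hold, Init, Reset}, add states with every successor in Z. Already a fixed point.
Sat(AF (¬crit → grant)) = {Busy, Check, Recv, Hold, Init, Reset}
Hold ∈ Sat(AF (¬crit → grant)) = {Busy, Check, Recv, Hold, Init, Reset}, so the formula holds at Hold.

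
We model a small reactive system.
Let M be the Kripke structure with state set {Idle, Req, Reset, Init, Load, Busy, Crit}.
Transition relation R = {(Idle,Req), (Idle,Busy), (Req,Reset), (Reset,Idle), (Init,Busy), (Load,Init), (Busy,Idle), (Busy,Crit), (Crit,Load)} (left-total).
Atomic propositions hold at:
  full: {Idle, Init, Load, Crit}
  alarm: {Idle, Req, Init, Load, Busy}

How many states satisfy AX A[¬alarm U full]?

5

Sat(¬alarm) = {Reset, Crit}
A[¬alarm U full]: least fixpoint, start Z0 = Sat(full) = {Idle, Init, Load, Crit}, add states in Sat(¬alarm) with every successor in Z. Z1 = {Idle, Reset, Init, Load, Crit}; fixed.
Sat(A[¬alarm U full]) = {Idle, Reset, Init, Load, Crit}
Sat(AX A[¬alarm U full]) = {s : every successor in {Idle, Reset, Init, Load, Crit}} = {Req, Reset, Load, Busy, Crit}
|Sat(AX A[¬alarm U full])| = |{Req, Reset, Load, Busy, Crit}| = 5.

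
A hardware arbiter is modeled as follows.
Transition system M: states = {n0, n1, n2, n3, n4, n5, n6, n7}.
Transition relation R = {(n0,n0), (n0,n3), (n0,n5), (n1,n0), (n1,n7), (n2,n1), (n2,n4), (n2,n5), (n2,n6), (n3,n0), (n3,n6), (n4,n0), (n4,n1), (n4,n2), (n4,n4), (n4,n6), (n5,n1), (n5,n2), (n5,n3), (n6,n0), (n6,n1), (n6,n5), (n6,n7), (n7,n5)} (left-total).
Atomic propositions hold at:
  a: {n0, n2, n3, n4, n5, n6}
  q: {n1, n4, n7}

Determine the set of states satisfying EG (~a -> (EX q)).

{n0, n1, n2, n3, n4, n5, n6}

Sat(~a) = {n1, n7}
Sat(EX q) = {s : some successor in {n1, n4, n7}} = {n1, n2, n4, n5, n6}
Sat(~a -> (EX q)) = {n0, n1, n2, n3, n4, n5, n6}
EG (~a -> (EX q)): greatest fixpoint, start Z0 = {n0, n1, n2, n3, n4, n5, n6}, keep only states in Sat with some successor in Z. Already a fixed point.
Sat(EG (~a -> (EX q))) = {n0, n1, n2, n3, n4, n5, n6}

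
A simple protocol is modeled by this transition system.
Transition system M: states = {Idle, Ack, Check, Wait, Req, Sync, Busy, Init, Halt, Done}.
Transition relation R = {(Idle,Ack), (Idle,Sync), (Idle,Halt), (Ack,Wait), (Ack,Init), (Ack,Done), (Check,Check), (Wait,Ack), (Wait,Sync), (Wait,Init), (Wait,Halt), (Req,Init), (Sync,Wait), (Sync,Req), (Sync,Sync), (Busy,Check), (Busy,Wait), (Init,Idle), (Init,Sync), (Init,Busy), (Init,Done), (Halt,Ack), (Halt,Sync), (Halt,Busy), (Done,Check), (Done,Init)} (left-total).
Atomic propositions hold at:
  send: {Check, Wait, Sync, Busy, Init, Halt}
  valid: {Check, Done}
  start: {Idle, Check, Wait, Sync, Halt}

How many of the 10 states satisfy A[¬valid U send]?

7

Sat(¬valid) = {Idle, Ack, Wait, Req, Sync, Busy, Init, Halt}
A[¬valid U send]: least fixpoint, start Z0 = Sat(send) = {Check, Wait, Sync, Busy, Init, Halt}, add states in Sat(¬valid) with every successor in Z. Z1 = {Check, Wait, Req, Sync, Busy, Init, Halt}; fixed.
Sat(A[¬valid U send]) = {Check, Wait, Req, Sync, Busy, Init, Halt}
|Sat(A[¬valid U send])| = |{Check, Wait, Req, Sync, Busy, Init, Halt}| = 7.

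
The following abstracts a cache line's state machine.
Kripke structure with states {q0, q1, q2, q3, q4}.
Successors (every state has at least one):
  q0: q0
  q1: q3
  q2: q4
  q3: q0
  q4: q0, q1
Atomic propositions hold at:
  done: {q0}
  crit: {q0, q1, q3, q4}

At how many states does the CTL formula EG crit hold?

4

EG crit: greatest fixpoint, start Z0 = {q0, q1, q3, q4}, keep only states in Sat with some successor in Z. Already a fixed point.
Sat(EG crit) = {q0, q1, q3, q4}
|Sat(EG crit)| = |{q0, q1, q3, q4}| = 4.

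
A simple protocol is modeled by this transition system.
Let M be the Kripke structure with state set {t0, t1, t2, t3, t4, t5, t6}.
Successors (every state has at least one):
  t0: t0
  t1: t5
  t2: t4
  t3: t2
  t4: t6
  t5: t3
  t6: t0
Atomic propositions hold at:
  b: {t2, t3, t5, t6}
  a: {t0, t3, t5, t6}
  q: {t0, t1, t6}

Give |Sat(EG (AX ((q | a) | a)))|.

3

Sat(q | a) = {t0, t1, t3, t5, t6}
Sat((q | a) | a) = {t0, t1, t3, t5, t6}
Sat(AX ((q | a) | a)) = {s : every successor in {t0, t1, t3, t5, t6}} = {t0, t1, t4, t5, t6}
EG (AX ((q | a) | a)): greatest fixpoint, start Z0 = {t0, t1, t4, t5, t6}, keep only states in Sat with some successor in Z. Z1 = {t0, t1, t4, t6}; Z2 = {t0, t4, t6}; fixed.
Sat(EG (AX ((q | a) | a))) = {t0, t4, t6}
|Sat(EG (AX ((q | a) | a)))| = |{t0, t4, t6}| = 3.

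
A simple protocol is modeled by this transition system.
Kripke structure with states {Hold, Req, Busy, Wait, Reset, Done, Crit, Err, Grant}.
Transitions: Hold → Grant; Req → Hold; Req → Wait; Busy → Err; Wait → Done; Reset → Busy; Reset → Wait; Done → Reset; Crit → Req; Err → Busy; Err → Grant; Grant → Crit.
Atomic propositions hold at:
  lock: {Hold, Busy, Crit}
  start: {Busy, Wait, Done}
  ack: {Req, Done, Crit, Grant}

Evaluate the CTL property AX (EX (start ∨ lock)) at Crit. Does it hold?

Yes

Sat(start ∨ lock) = {Hold, Busy, Wait, Done, Crit}
Sat(EX (start ∨ lock)) = {s : some successor in {Hold, Busy, Wait, Done, Crit}} = {Req, Wait, Reset, Err, Grant}
Sat(AX (EX (start ∨ lock))) = {s : every successor in {Req, Wait, Reset, Err, Grant}} = {Hold, Busy, Done, Crit}
Crit ∈ Sat(AX (EX (start ∨ lock))) = {Hold, Busy, Done, Crit}, so the formula holds at Crit.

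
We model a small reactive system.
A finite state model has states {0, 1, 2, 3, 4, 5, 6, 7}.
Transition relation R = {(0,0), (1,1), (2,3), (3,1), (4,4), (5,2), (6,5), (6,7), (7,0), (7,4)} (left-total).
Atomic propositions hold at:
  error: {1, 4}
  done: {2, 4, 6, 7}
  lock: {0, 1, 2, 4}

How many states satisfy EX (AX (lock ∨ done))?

Sat(lock ∨ done) = {0, 1, 2, 4, 6, 7}
Sat(AX (lock ∨ done)) = {s : every successor in {0, 1, 2, 4, 6, 7}} = {0, 1, 3, 4, 5, 7}
Sat(EX (AX (lock ∨ done))) = {s : some successor in {0, 1, 3, 4, 5, 7}} = {0, 1, 2, 3, 4, 6, 7}
|Sat(EX (AX (lock ∨ done)))| = |{0, 1, 2, 3, 4, 6, 7}| = 7.

7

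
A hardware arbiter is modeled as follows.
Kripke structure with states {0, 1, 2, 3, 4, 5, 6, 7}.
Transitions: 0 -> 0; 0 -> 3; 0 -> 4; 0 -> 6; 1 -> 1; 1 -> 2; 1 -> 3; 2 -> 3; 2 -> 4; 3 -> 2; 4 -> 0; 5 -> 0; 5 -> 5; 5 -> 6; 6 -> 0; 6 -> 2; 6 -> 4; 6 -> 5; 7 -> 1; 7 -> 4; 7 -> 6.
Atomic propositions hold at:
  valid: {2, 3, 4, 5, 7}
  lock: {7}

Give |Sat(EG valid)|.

EG valid: greatest fixpoint, start Z0 = {2, 3, 4, 5, 7}, keep only states in Sat with some successor in Z. Z1 = {2, 3, 5, 7}; Z2 = {2, 3, 5}; fixed.
Sat(EG valid) = {2, 3, 5}
|Sat(EG valid)| = |{2, 3, 5}| = 3.

3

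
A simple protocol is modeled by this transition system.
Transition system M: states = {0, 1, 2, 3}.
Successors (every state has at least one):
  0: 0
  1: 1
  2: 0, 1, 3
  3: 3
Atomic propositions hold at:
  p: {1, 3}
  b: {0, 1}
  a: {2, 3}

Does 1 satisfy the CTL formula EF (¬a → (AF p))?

Yes

Sat(¬a) = {0, 1}
AF p: least fixpoint, start Z0 = {1, 3}, add states with every successor in Z. Already a fixed point.
Sat(AF p) = {1, 3}
Sat(¬a → (AF p)) = {1, 2, 3}
EF (¬a → (AF p)): least fixpoint, start Z0 = {1, 2, 3}, add states with some successor in Z. Already a fixed point.
Sat(EF (¬a → (AF p))) = {1, 2, 3}
1 ∈ Sat(EF (¬a → (AF p))) = {1, 2, 3}, so the formula holds at 1.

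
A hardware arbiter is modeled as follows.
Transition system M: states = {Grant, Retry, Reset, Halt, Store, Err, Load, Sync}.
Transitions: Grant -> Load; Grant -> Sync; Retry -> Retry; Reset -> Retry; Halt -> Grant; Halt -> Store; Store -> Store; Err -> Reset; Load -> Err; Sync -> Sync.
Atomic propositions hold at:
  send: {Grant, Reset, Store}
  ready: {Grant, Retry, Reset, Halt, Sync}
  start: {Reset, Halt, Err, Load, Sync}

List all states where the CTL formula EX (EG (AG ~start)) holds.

{Retry, Reset, Halt, Store}

Sat(~start) = {Grant, Retry, Store}
AG ~start: greatest fixpoint, start Z0 = {Grant, Retry, Store}, keep only states in Sat with every successor in Z. Z1 = {Retry, Store}; fixed.
Sat(AG ~start) = {Retry, Store}
EG (AG ~start): greatest fixpoint, start Z0 = {Retry, Store}, keep only states in Sat with some successor in Z. Already a fixed point.
Sat(EG (AG ~start)) = {Retry, Store}
Sat(EX (EG (AG ~start))) = {s : some successor in {Retry, Store}} = {Retry, Reset, Halt, Store}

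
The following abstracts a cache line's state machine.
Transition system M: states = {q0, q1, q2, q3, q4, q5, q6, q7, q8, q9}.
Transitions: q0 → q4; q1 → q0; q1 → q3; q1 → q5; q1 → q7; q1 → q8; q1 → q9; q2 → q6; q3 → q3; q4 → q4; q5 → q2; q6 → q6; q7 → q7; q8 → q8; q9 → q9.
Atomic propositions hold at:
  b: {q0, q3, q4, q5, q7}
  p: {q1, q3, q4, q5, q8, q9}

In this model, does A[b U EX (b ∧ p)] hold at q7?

Sat(b ∧ p) = {q3, q4, q5}
Sat(EX (b ∧ p)) = {s : some successor in {q3, q4, q5}} = {q0, q1, q3, q4}
A[b U EX (b ∧ p)]: least fixpoint, start Z0 = Sat(EX (b ∧ p)) = {q0, q1, q3, q4}, add states in Sat(b) with every successor in Z. Already a fixed point.
Sat(A[b U EX (b ∧ p)]) = {q0, q1, q3, q4}
q7 ∉ Sat(A[b U EX (b ∧ p)]) = {q0, q1, q3, q4}, so the formula does not hold at q7.

No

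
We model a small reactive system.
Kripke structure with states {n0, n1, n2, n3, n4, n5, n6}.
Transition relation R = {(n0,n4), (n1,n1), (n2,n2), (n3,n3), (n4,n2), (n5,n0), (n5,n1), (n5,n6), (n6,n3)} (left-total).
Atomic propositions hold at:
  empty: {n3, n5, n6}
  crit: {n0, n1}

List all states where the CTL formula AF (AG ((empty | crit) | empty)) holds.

Sat(empty | crit) = {n0, n1, n3, n5, n6}
Sat((empty | crit) | empty) = {n0, n1, n3, n5, n6}
AG ((empty | crit) | empty): greatest fixpoint, start Z0 = {n0, n1, n3, n5, n6}, keep only states in Sat with every successor in Z. Z1 = {n1, n3, n5, n6}; Z2 = {n1, n3, n6}; fixed.
Sat(AG ((empty | crit) | empty)) = {n1, n3, n6}
AF (AG ((empty | crit) | empty)): least fixpoint, start Z0 = {n1, n3, n6}, add states with every successor in Z. Already a fixed point.
Sat(AF (AG ((empty | crit) | empty))) = {n1, n3, n6}

{n1, n3, n6}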